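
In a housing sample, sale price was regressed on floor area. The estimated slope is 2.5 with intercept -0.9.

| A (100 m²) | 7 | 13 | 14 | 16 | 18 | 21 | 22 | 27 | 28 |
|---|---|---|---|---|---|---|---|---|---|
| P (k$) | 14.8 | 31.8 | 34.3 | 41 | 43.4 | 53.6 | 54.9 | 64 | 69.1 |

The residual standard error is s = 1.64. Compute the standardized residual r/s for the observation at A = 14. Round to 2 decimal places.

0.12

P̂ = -0.9 + 2.5·14 = 34.1
r = 34.3 − 34.1 = 0.2
r/s = 0.2 / 1.64 = 0.12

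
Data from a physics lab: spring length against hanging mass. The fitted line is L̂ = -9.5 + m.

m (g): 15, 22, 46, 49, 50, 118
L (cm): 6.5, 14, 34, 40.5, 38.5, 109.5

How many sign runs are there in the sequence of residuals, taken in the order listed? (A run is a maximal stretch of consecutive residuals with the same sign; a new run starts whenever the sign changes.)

5 runs

m=15: L̂ = -9.5 + 15 = 5.5; e = 6.5 − 5.5 = 1
m=22: L̂ = -9.5 + 22 = 12.5; e = 14 − 12.5 = 1.5
m=46: L̂ = -9.5 + 46 = 36.5; e = 34 − 36.5 = -2.5
m=49: L̂ = -9.5 + 49 = 39.5; e = 40.5 − 39.5 = 1
m=50: L̂ = -9.5 + 50 = 40.5; e = 38.5 − 40.5 = -2
m=118: L̂ = -9.5 + 118 = 108.5; e = 109.5 − 108.5 = 1
Signs: + + − + − +
Runs: +×2, −×1, +×1, −×1, +×1 → 5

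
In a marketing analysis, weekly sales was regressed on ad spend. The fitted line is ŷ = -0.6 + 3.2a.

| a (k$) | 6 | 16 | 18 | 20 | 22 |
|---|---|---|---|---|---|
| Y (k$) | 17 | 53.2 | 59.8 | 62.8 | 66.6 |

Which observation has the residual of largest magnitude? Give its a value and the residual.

a=6: ŷ = -0.6 + 3.2·6 = 18.6; r = 17 − 18.6 = -1.6
a=16: ŷ = -0.6 + 3.2·16 = 50.6; r = 53.2 − 50.6 = 2.6
a=18: ŷ = -0.6 + 3.2·18 = 57; r = 59.8 − 57 = 2.8
a=20: ŷ = -0.6 + 3.2·20 = 63.4; r = 62.8 − 63.4 = -0.6
a=22: ŷ = -0.6 + 3.2·22 = 69.8; r = 66.6 − 69.8 = -3.2
Largest |r| is 3.2 at a = 22, residual -3.2.

a = 22, r = -3.2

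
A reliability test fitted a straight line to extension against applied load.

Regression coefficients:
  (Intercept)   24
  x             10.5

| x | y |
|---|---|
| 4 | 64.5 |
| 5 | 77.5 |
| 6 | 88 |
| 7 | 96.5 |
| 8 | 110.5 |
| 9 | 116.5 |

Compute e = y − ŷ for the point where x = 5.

e = 1

ŷ = 24 + 10.5·5 = 76.5
e = 77.5 − 76.5 = 1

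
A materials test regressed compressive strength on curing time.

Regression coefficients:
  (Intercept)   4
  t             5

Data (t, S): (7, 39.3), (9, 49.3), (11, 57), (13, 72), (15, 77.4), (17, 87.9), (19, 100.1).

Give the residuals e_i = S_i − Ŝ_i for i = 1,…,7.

0.3, 0.3, -2, 3, -1.6, -1.1, 1.1

t=7: Ŝ = 4 + 5·7 = 39; e = 39.3 − 39 = 0.3
t=9: Ŝ = 4 + 5·9 = 49; e = 49.3 − 49 = 0.3
t=11: Ŝ = 4 + 5·11 = 59; e = 57 − 59 = -2
t=13: Ŝ = 4 + 5·13 = 69; e = 72 − 69 = 3
t=15: Ŝ = 4 + 5·15 = 79; e = 77.4 − 79 = -1.6
t=17: Ŝ = 4 + 5·17 = 89; e = 87.9 − 89 = -1.1
t=19: Ŝ = 4 + 5·19 = 99; e = 100.1 − 99 = 1.1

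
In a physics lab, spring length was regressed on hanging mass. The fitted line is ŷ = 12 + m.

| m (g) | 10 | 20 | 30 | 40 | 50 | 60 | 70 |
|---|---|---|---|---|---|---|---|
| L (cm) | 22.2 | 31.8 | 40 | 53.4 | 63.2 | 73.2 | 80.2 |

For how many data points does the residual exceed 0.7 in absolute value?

5

m=10: ŷ = 12 + 10 = 22; r = 22.2 − 22 = 0.2
m=20: ŷ = 12 + 20 = 32; r = 31.8 − 32 = -0.2
m=30: ŷ = 12 + 30 = 42; r = 40 − 42 = -2
m=40: ŷ = 12 + 40 = 52; r = 53.4 − 52 = 1.4
m=50: ŷ = 12 + 50 = 62; r = 63.2 − 62 = 1.2
m=60: ŷ = 12 + 60 = 72; r = 73.2 − 72 = 1.2
m=70: ŷ = 12 + 70 = 82; r = 80.2 − 82 = -1.8
|r| > 0.7: m=30 (|r|=2), m=40 (|r|=1.4), m=50 (|r|=1.2), m=60 (|r|=1.2), m=70 (|r|=1.8) → 5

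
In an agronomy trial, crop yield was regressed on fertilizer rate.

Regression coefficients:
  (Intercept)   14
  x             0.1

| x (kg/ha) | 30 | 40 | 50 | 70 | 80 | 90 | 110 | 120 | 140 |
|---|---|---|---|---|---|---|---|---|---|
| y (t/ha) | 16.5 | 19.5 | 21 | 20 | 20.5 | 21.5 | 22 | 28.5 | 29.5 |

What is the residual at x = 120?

r = 2.5

ŷ = 14 + 0.1·120 = 26
r = 28.5 − 26 = 2.5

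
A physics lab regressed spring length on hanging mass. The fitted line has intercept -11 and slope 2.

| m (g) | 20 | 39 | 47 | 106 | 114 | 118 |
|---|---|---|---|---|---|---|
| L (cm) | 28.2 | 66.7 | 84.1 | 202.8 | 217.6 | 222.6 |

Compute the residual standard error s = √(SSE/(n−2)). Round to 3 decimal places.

s = 1.681

m=20: L̂ = -11 + 2·20 = 29; r = 28.2 − 29 = -0.8
m=39: L̂ = -11 + 2·39 = 67; r = 66.7 − 67 = -0.3
m=47: L̂ = -11 + 2·47 = 83; r = 84.1 − 83 = 1.1
m=106: L̂ = -11 + 2·106 = 201; r = 202.8 − 201 = 1.8
m=114: L̂ = -11 + 2·114 = 217; r = 217.6 − 217 = 0.6
m=118: L̂ = -11 + 2·118 = 225; r = 222.6 − 225 = -2.4
SSE = 0.64 + 0.09 + 1.21 + 3.24 + 0.36 + 5.76 = 11.3
s = √(11.3/4) = √2.825 ≈ 1.681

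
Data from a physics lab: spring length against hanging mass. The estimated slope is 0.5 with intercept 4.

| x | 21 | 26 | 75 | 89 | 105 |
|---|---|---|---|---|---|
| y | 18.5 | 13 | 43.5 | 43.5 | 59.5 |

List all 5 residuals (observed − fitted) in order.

4, -4, 2, -5, 3

x=21: ŷ = 4 + 0.5·21 = 14.5; r = 18.5 − 14.5 = 4
x=26: ŷ = 4 + 0.5·26 = 17; r = 13 − 17 = -4
x=75: ŷ = 4 + 0.5·75 = 41.5; r = 43.5 − 41.5 = 2
x=89: ŷ = 4 + 0.5·89 = 48.5; r = 43.5 − 48.5 = -5
x=105: ŷ = 4 + 0.5·105 = 56.5; r = 59.5 − 56.5 = 3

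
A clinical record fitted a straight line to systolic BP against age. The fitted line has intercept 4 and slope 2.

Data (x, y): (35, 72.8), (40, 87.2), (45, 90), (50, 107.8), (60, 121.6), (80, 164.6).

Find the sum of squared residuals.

SSE = 48.24

x=35: ŷ = 4 + 2·35 = 74; r = 72.8 − 74 = -1.2
x=40: ŷ = 4 + 2·40 = 84; r = 87.2 − 84 = 3.2
x=45: ŷ = 4 + 2·45 = 94; r = 90 − 94 = -4
x=50: ŷ = 4 + 2·50 = 104; r = 107.8 − 104 = 3.8
x=60: ŷ = 4 + 2·60 = 124; r = 121.6 − 124 = -2.4
x=80: ŷ = 4 + 2·80 = 164; r = 164.6 − 164 = 0.6
SSE = 1.44 + 10.24 + 16 + 14.44 + 5.76 + 0.36 = 48.24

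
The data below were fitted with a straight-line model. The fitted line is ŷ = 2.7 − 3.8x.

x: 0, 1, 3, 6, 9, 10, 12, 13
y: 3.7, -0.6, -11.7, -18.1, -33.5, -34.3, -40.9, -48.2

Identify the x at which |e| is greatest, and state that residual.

x = 3, e = -3

x=0: ŷ = 2.7 − 3.8·0 = 2.7; e = 3.7 − 2.7 = 1
x=1: ŷ = 2.7 − 3.8·1 = -1.1; e = -0.6 − (-1.1) = 0.5
x=3: ŷ = 2.7 − 3.8·3 = -8.7; e = -11.7 − (-8.7) = -3
x=6: ŷ = 2.7 − 3.8·6 = -20.1; e = -18.1 − (-20.1) = 2
x=9: ŷ = 2.7 − 3.8·9 = -31.5; e = -33.5 − (-31.5) = -2
x=10: ŷ = 2.7 − 3.8·10 = -35.3; e = -34.3 − (-35.3) = 1
x=12: ŷ = 2.7 − 3.8·12 = -42.9; e = -40.9 − (-42.9) = 2
x=13: ŷ = 2.7 − 3.8·13 = -46.7; e = -48.2 − (-46.7) = -1.5
Largest |e| is 3 at x = 3, residual -3.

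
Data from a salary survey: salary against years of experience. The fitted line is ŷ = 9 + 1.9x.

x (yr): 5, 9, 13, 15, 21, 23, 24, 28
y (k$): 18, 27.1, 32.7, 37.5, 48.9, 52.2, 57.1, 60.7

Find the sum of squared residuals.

x=5: ŷ = 9 + 1.9·5 = 18.5; r = 18 − 18.5 = -0.5
x=9: ŷ = 9 + 1.9·9 = 26.1; r = 27.1 − 26.1 = 1
x=13: ŷ = 9 + 1.9·13 = 33.7; r = 32.7 − 33.7 = -1
x=15: ŷ = 9 + 1.9·15 = 37.5; r = 37.5 − 37.5 = 0
x=21: ŷ = 9 + 1.9·21 = 48.9; r = 48.9 − 48.9 = 0
x=23: ŷ = 9 + 1.9·23 = 52.7; r = 52.2 − 52.7 = -0.5
x=24: ŷ = 9 + 1.9·24 = 54.6; r = 57.1 − 54.6 = 2.5
x=28: ŷ = 9 + 1.9·28 = 62.2; r = 60.7 − 62.2 = -1.5
SSE = 0.25 + 1 + 1 + 0 + 0 + 0.25 + 6.25 + 2.25 = 11

SSE = 11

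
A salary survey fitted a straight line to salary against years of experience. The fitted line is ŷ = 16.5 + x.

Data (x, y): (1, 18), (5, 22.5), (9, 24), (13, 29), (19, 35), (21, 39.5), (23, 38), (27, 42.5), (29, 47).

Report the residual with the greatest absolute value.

r = 2

x=1: ŷ = 16.5 + 1 = 17.5; r = 18 − 17.5 = 0.5
x=5: ŷ = 16.5 + 5 = 21.5; r = 22.5 − 21.5 = 1
x=9: ŷ = 16.5 + 9 = 25.5; r = 24 − 25.5 = -1.5
x=13: ŷ = 16.5 + 13 = 29.5; r = 29 − 29.5 = -0.5
x=19: ŷ = 16.5 + 19 = 35.5; r = 35 − 35.5 = -0.5
x=21: ŷ = 16.5 + 21 = 37.5; r = 39.5 − 37.5 = 2
x=23: ŷ = 16.5 + 23 = 39.5; r = 38 − 39.5 = -1.5
x=27: ŷ = 16.5 + 27 = 43.5; r = 42.5 − 43.5 = -1
x=29: ŷ = 16.5 + 29 = 45.5; r = 47 − 45.5 = 1.5
Largest |r| is 2 at x = 21, residual 2.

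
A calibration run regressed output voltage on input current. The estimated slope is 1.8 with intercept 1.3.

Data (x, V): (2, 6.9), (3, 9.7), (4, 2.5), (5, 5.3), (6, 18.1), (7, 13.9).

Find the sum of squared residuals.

x=2: ŷ = 1.3 + 1.8·2 = 4.9; e = 6.9 − 4.9 = 2
x=3: ŷ = 1.3 + 1.8·3 = 6.7; e = 9.7 − 6.7 = 3
x=4: ŷ = 1.3 + 1.8·4 = 8.5; e = 2.5 − 8.5 = -6
x=5: ŷ = 1.3 + 1.8·5 = 10.3; e = 5.3 − 10.3 = -5
x=6: ŷ = 1.3 + 1.8·6 = 12.1; e = 18.1 − 12.1 = 6
x=7: ŷ = 1.3 + 1.8·7 = 13.9; e = 13.9 − 13.9 = 0
SSE = 4 + 9 + 36 + 25 + 36 + 0 = 110

SSE = 110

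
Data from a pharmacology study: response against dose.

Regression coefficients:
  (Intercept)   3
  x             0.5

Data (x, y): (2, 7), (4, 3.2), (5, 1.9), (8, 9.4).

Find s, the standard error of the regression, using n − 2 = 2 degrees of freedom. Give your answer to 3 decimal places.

s = 3.934

x=2: ŷ = 3 + 0.5·2 = 4; e = 7 − 4 = 3
x=4: ŷ = 3 + 0.5·4 = 5; e = 3.2 − 5 = -1.8
x=5: ŷ = 3 + 0.5·5 = 5.5; e = 1.9 − 5.5 = -3.6
x=8: ŷ = 3 + 0.5·8 = 7; e = 9.4 − 7 = 2.4
SSE = 9 + 3.24 + 12.96 + 5.76 = 30.96
s = √(30.96/2) = √15.48 ≈ 3.934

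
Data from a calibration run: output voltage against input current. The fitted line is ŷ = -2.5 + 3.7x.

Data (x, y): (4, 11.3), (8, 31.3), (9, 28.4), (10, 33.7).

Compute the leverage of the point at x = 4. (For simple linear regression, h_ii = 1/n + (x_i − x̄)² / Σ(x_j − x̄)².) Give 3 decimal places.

h = 0.928

x̄ = (4 + 8 + 9 + 10)/4 = 7.75
Σ(x − x̄)² = 14.0625 + 0.0625 + 1.5625 + 5.0625 = 20.75
h = 1/4 + (-3.75)²/20.75 = 0.25 + 0.677711 = 0.928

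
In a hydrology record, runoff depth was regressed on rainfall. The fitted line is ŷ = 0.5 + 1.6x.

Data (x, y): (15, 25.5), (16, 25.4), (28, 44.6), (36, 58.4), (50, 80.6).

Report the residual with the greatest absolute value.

r = 1

x=15: ŷ = 0.5 + 1.6·15 = 24.5; r = 25.5 − 24.5 = 1
x=16: ŷ = 0.5 + 1.6·16 = 26.1; r = 25.4 − 26.1 = -0.7
x=28: ŷ = 0.5 + 1.6·28 = 45.3; r = 44.6 − 45.3 = -0.7
x=36: ŷ = 0.5 + 1.6·36 = 58.1; r = 58.4 − 58.1 = 0.3
x=50: ŷ = 0.5 + 1.6·50 = 80.5; r = 80.6 − 80.5 = 0.1
Largest |r| is 1 at x = 15, residual 1.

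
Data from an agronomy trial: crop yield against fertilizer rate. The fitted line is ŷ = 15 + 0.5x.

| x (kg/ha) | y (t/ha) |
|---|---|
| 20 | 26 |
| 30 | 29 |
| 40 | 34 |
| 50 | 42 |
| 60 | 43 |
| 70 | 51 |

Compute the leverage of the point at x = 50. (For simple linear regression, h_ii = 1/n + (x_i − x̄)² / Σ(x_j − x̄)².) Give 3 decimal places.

h = 0.181

x̄ = (20 + 30 + 40 + 50 + 60 + 70)/6 = 45
Σ(x − x̄)² = 625 + 225 + 25 + 25 + 225 + 625 = 1750
h = 1/6 + (5)²/1750 = 0.166667 + 0.0142857 = 0.181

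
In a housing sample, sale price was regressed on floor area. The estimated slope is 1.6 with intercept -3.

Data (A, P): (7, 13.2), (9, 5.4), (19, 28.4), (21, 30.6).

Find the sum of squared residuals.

A=7: ŷ = -3 + 1.6·7 = 8.2; r = 13.2 − 8.2 = 5
A=9: ŷ = -3 + 1.6·9 = 11.4; r = 5.4 − 11.4 = -6
A=19: ŷ = -3 + 1.6·19 = 27.4; r = 28.4 − 27.4 = 1
A=21: ŷ = -3 + 1.6·21 = 30.6; r = 30.6 − 30.6 = 0
SSE = 25 + 36 + 1 + 0 = 62

SSE = 62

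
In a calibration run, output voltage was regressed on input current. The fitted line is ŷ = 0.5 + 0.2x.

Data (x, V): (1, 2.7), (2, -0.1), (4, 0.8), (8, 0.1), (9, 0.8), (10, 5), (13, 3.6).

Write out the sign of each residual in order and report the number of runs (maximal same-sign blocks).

3 runs

x=1: ŷ = 0.5 + 0.2·1 = 0.7; r = 2.7 − 0.7 = 2
x=2: ŷ = 0.5 + 0.2·2 = 0.9; r = -0.1 − 0.9 = -1
x=4: ŷ = 0.5 + 0.2·4 = 1.3; r = 0.8 − 1.3 = -0.5
x=8: ŷ = 0.5 + 0.2·8 = 2.1; r = 0.1 − 2.1 = -2
x=9: ŷ = 0.5 + 0.2·9 = 2.3; r = 0.8 − 2.3 = -1.5
x=10: ŷ = 0.5 + 0.2·10 = 2.5; r = 5 − 2.5 = 2.5
x=13: ŷ = 0.5 + 0.2·13 = 3.1; r = 3.6 − 3.1 = 0.5
Signs: + − − − − + +
Runs: +×1, −×4, +×2 → 3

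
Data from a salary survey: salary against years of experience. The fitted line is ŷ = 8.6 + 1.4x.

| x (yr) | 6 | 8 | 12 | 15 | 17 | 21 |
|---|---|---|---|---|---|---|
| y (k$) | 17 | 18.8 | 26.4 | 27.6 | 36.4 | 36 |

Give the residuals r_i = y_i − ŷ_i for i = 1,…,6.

0, -1, 1, -2, 4, -2

x=6: ŷ = 8.6 + 1.4·6 = 17; r = 17 − 17 = 0
x=8: ŷ = 8.6 + 1.4·8 = 19.8; r = 18.8 − 19.8 = -1
x=12: ŷ = 8.6 + 1.4·12 = 25.4; r = 26.4 − 25.4 = 1
x=15: ŷ = 8.6 + 1.4·15 = 29.6; r = 27.6 − 29.6 = -2
x=17: ŷ = 8.6 + 1.4·17 = 32.4; r = 36.4 − 32.4 = 4
x=21: ŷ = 8.6 + 1.4·21 = 38; r = 36 − 38 = -2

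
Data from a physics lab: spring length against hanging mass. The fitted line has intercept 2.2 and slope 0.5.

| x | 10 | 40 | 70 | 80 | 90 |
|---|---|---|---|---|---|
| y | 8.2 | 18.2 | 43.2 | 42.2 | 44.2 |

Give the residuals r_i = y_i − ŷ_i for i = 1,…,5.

x=10: ŷ = 2.2 + 0.5·10 = 7.2; r = 8.2 − 7.2 = 1
x=40: ŷ = 2.2 + 0.5·40 = 22.2; r = 18.2 − 22.2 = -4
x=70: ŷ = 2.2 + 0.5·70 = 37.2; r = 43.2 − 37.2 = 6
x=80: ŷ = 2.2 + 0.5·80 = 42.2; r = 42.2 − 42.2 = 0
x=90: ŷ = 2.2 + 0.5·90 = 47.2; r = 44.2 − 47.2 = -3

1, -4, 6, 0, -3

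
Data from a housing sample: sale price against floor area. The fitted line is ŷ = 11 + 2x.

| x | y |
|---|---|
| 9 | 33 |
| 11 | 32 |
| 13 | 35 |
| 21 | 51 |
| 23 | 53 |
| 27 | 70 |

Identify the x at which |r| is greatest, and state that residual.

x=9: ŷ = 11 + 2·9 = 29; r = 33 − 29 = 4
x=11: ŷ = 11 + 2·11 = 33; r = 32 − 33 = -1
x=13: ŷ = 11 + 2·13 = 37; r = 35 − 37 = -2
x=21: ŷ = 11 + 2·21 = 53; r = 51 − 53 = -2
x=23: ŷ = 11 + 2·23 = 57; r = 53 − 57 = -4
x=27: ŷ = 11 + 2·27 = 65; r = 70 − 65 = 5
Largest |r| is 5 at x = 27, residual 5.

x = 27, r = 5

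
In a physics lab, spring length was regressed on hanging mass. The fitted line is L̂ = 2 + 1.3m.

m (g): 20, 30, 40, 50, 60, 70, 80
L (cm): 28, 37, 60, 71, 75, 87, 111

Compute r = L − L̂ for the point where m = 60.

r = -5

L̂ = 2 + 1.3·60 = 80
r = 75 − 80 = -5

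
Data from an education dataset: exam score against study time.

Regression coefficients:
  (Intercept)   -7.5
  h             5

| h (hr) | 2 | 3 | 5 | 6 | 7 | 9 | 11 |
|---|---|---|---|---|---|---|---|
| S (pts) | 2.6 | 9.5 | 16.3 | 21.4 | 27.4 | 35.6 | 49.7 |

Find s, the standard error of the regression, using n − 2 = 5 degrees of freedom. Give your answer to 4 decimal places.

h=2: ŷ = -7.5 + 5·2 = 2.5; e = 2.6 − 2.5 = 0.1
h=3: ŷ = -7.5 + 5·3 = 7.5; e = 9.5 − 7.5 = 2
h=5: ŷ = -7.5 + 5·5 = 17.5; e = 16.3 − 17.5 = -1.2
h=6: ŷ = -7.5 + 5·6 = 22.5; e = 21.4 − 22.5 = -1.1
h=7: ŷ = -7.5 + 5·7 = 27.5; e = 27.4 − 27.5 = -0.1
h=9: ŷ = -7.5 + 5·9 = 37.5; e = 35.6 − 37.5 = -1.9
h=11: ŷ = -7.5 + 5·11 = 47.5; e = 49.7 − 47.5 = 2.2
SSE = 0.01 + 4 + 1.44 + 1.21 + 0.01 + 3.61 + 4.84 = 15.12
s = √(15.12/5) = √3.024 ≈ 1.7390

s = 1.7390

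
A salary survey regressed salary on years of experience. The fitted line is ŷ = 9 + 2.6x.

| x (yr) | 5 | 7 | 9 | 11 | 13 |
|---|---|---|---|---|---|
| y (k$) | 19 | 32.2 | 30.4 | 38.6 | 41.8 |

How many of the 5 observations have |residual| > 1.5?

x=5: ŷ = 9 + 2.6·5 = 22; r = 19 − 22 = -3
x=7: ŷ = 9 + 2.6·7 = 27.2; r = 32.2 − 27.2 = 5
x=9: ŷ = 9 + 2.6·9 = 32.4; r = 30.4 − 32.4 = -2
x=11: ŷ = 9 + 2.6·11 = 37.6; r = 38.6 − 37.6 = 1
x=13: ŷ = 9 + 2.6·13 = 42.8; r = 41.8 − 42.8 = -1
|r| > 1.5: x=5 (|r|=3), x=7 (|r|=5), x=9 (|r|=2) → 3

3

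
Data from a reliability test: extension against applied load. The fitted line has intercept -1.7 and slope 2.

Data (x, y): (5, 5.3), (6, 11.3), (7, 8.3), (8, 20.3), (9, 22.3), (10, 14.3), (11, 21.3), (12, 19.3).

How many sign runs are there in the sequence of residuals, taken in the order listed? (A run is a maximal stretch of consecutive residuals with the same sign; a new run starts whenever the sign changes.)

7 runs

x=5: ŷ = -1.7 + 2·5 = 8.3; e = 5.3 − 8.3 = -3
x=6: ŷ = -1.7 + 2·6 = 10.3; e = 11.3 − 10.3 = 1
x=7: ŷ = -1.7 + 2·7 = 12.3; e = 8.3 − 12.3 = -4
x=8: ŷ = -1.7 + 2·8 = 14.3; e = 20.3 − 14.3 = 6
x=9: ŷ = -1.7 + 2·9 = 16.3; e = 22.3 − 16.3 = 6
x=10: ŷ = -1.7 + 2·10 = 18.3; e = 14.3 − 18.3 = -4
x=11: ŷ = -1.7 + 2·11 = 20.3; e = 21.3 − 20.3 = 1
x=12: ŷ = -1.7 + 2·12 = 22.3; e = 19.3 − 22.3 = -3
Signs: − + − + + − + −
Runs: −×1, +×1, −×1, +×2, −×1, +×1, −×1 → 7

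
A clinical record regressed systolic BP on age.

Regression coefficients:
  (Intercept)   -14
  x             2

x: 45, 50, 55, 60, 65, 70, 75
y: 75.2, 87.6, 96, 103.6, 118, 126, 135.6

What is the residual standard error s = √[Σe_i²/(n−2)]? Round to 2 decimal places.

s = 1.62

x=45: ŷ = -14 + 2·45 = 76; e = 75.2 − 76 = -0.8
x=50: ŷ = -14 + 2·50 = 86; e = 87.6 − 86 = 1.6
x=55: ŷ = -14 + 2·55 = 96; e = 96 − 96 = 0
x=60: ŷ = -14 + 2·60 = 106; e = 103.6 − 106 = -2.4
x=65: ŷ = -14 + 2·65 = 116; e = 118 − 116 = 2
x=70: ŷ = -14 + 2·70 = 126; e = 126 − 126 = 0
x=75: ŷ = -14 + 2·75 = 136; e = 135.6 − 136 = -0.4
SSE = 0.64 + 2.56 + 0 + 5.76 + 4 + 0 + 0.16 = 13.12
s = √(13.12/5) = √2.624 ≈ 1.62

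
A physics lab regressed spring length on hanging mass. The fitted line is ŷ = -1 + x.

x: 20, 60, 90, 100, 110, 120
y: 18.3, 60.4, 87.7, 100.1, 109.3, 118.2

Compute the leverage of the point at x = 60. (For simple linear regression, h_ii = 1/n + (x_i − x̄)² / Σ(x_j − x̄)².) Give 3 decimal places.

h = 0.245

x̄ = (20 + 60 + 90 + 100 + 110 + 120)/6 = 83.3333
Σ(x − x̄)² = 4011.11 + 544.444 + 44.4444 + 277.778 + 711.111 + 1344.44 = 6933.33
h = 1/6 + (-23.3333)²/6933.33 = 0.166667 + 0.0785256 = 0.245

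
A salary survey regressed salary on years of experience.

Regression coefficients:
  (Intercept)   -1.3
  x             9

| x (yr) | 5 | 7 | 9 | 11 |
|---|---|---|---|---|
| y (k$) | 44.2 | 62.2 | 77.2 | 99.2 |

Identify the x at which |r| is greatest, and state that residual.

x = 9, r = -2.5

x=5: ŷ = -1.3 + 9·5 = 43.7; r = 44.2 − 43.7 = 0.5
x=7: ŷ = -1.3 + 9·7 = 61.7; r = 62.2 − 61.7 = 0.5
x=9: ŷ = -1.3 + 9·9 = 79.7; r = 77.2 − 79.7 = -2.5
x=11: ŷ = -1.3 + 9·11 = 97.7; r = 99.2 − 97.7 = 1.5
Largest |r| is 2.5 at x = 9, residual -2.5.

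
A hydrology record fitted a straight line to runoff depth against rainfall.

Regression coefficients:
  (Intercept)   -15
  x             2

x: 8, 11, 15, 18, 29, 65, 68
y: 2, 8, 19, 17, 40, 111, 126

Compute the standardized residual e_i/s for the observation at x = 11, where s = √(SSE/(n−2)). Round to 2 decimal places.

x=8: ŷ = -15 + 2·8 = 1; e = 2 − 1 = 1
x=11: ŷ = -15 + 2·11 = 7; e = 8 − 7 = 1
x=15: ŷ = -15 + 2·15 = 15; e = 19 − 15 = 4
x=18: ŷ = -15 + 2·18 = 21; e = 17 − 21 = -4
x=29: ŷ = -15 + 2·29 = 43; e = 40 − 43 = -3
x=65: ŷ = -15 + 2·65 = 115; e = 111 − 115 = -4
x=68: ŷ = -15 + 2·68 = 121; e = 126 − 121 = 5
SSE = 1 + 1 + 16 + 16 + 9 + 16 + 25 = 84
s = √(84/5) = 4.09878
e/s = 1 / 4.09878 = 0.24

0.24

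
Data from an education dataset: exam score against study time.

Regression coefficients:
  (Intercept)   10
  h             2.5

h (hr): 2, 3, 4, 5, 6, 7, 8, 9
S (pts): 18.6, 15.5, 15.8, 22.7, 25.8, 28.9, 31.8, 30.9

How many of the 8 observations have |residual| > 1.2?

6

h=2: ŷ = 10 + 2.5·2 = 15; r = 18.6 − 15 = 3.6
h=3: ŷ = 10 + 2.5·3 = 17.5; r = 15.5 − 17.5 = -2
h=4: ŷ = 10 + 2.5·4 = 20; r = 15.8 − 20 = -4.2
h=5: ŷ = 10 + 2.5·5 = 22.5; r = 22.7 − 22.5 = 0.2
h=6: ŷ = 10 + 2.5·6 = 25; r = 25.8 − 25 = 0.8
h=7: ŷ = 10 + 2.5·7 = 27.5; r = 28.9 − 27.5 = 1.4
h=8: ŷ = 10 + 2.5·8 = 30; r = 31.8 − 30 = 1.8
h=9: ŷ = 10 + 2.5·9 = 32.5; r = 30.9 − 32.5 = -1.6
|r| > 1.2: h=2 (|r|=3.6), h=3 (|r|=2), h=4 (|r|=4.2), h=7 (|r|=1.4), h=8 (|r|=1.8), h=9 (|r|=1.6) → 6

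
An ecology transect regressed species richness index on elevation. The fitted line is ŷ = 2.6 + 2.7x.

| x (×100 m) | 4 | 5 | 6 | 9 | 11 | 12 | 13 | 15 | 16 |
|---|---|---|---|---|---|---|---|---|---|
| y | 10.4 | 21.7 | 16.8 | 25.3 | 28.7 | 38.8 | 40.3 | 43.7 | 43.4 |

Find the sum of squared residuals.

x=4: ŷ = 2.6 + 2.7·4 = 13.4; e = 10.4 − 13.4 = -3
x=5: ŷ = 2.6 + 2.7·5 = 16.1; e = 21.7 − 16.1 = 5.6
x=6: ŷ = 2.6 + 2.7·6 = 18.8; e = 16.8 − 18.8 = -2
x=9: ŷ = 2.6 + 2.7·9 = 26.9; e = 25.3 − 26.9 = -1.6
x=11: ŷ = 2.6 + 2.7·11 = 32.3; e = 28.7 − 32.3 = -3.6
x=12: ŷ = 2.6 + 2.7·12 = 35; e = 38.8 − 35 = 3.8
x=13: ŷ = 2.6 + 2.7·13 = 37.7; e = 40.3 − 37.7 = 2.6
x=15: ŷ = 2.6 + 2.7·15 = 43.1; e = 43.7 − 43.1 = 0.6
x=16: ŷ = 2.6 + 2.7·16 = 45.8; e = 43.4 − 45.8 = -2.4
SSE = 9 + 31.36 + 4 + 2.56 + 12.96 + 14.44 + 6.76 + 0.36 + 5.76 = 87.2

SSE = 87.2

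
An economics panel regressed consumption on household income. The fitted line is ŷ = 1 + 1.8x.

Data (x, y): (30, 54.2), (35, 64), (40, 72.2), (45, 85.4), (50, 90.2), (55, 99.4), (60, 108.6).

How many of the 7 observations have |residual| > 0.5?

x=30: ŷ = 1 + 1.8·30 = 55; e = 54.2 − 55 = -0.8
x=35: ŷ = 1 + 1.8·35 = 64; e = 64 − 64 = 0
x=40: ŷ = 1 + 1.8·40 = 73; e = 72.2 − 73 = -0.8
x=45: ŷ = 1 + 1.8·45 = 82; e = 85.4 − 82 = 3.4
x=50: ŷ = 1 + 1.8·50 = 91; e = 90.2 − 91 = -0.8
x=55: ŷ = 1 + 1.8·55 = 100; e = 99.4 − 100 = -0.6
x=60: ŷ = 1 + 1.8·60 = 109; e = 108.6 − 109 = -0.4
|e| > 0.5: x=30 (|e|=0.8), x=40 (|e|=0.8), x=45 (|e|=3.4), x=50 (|e|=0.8), x=55 (|e|=0.6) → 5

5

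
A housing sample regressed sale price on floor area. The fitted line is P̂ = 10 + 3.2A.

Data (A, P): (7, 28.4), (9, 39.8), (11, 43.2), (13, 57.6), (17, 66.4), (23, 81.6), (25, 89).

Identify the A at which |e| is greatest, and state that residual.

A = 13, e = 6

A=7: P̂ = 10 + 3.2·7 = 32.4; e = 28.4 − 32.4 = -4
A=9: P̂ = 10 + 3.2·9 = 38.8; e = 39.8 − 38.8 = 1
A=11: P̂ = 10 + 3.2·11 = 45.2; e = 43.2 − 45.2 = -2
A=13: P̂ = 10 + 3.2·13 = 51.6; e = 57.6 − 51.6 = 6
A=17: P̂ = 10 + 3.2·17 = 64.4; e = 66.4 − 64.4 = 2
A=23: P̂ = 10 + 3.2·23 = 83.6; e = 81.6 − 83.6 = -2
A=25: P̂ = 10 + 3.2·25 = 90; e = 89 − 90 = -1
Largest |e| is 6 at A = 13, residual 6.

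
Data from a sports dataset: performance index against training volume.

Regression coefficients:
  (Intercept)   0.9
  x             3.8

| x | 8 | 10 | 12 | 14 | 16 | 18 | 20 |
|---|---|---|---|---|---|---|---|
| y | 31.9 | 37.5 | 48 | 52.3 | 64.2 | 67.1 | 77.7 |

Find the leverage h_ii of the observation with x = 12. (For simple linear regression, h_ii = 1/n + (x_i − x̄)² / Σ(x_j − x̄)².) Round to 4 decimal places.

h = 0.1786

x̄ = (8 + 10 + 12 + 14 + 16 + 18 + 20)/7 = 14
Σ(x − x̄)² = 36 + 16 + 4 + 0 + 4 + 16 + 36 = 112
h = 1/7 + (-2)²/112 = 0.142857 + 0.0357143 = 0.1786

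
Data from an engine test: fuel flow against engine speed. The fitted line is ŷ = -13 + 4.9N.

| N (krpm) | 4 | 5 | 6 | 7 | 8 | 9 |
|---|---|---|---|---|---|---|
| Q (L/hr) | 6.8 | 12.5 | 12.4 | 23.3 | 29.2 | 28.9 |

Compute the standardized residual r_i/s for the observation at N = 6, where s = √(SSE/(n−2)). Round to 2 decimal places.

N=4: ŷ = -13 + 4.9·4 = 6.6; r = 6.8 − 6.6 = 0.2
N=5: ŷ = -13 + 4.9·5 = 11.5; r = 12.5 − 11.5 = 1
N=6: ŷ = -13 + 4.9·6 = 16.4; r = 12.4 − 16.4 = -4
N=7: ŷ = -13 + 4.9·7 = 21.3; r = 23.3 − 21.3 = 2
N=8: ŷ = -13 + 4.9·8 = 26.2; r = 29.2 − 26.2 = 3
N=9: ŷ = -13 + 4.9·9 = 31.1; r = 28.9 − 31.1 = -2.2
SSE = 0.04 + 1 + 16 + 4 + 9 + 4.84 = 34.88
s = √(34.88/4) = 2.95296
r/s = -4 / 2.95296 = -1.35

-1.35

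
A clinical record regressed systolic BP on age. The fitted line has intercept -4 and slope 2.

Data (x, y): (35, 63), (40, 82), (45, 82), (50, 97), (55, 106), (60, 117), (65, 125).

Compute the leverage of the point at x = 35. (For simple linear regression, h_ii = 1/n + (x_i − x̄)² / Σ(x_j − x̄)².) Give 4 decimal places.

x̄ = (35 + 40 + 45 + 50 + 55 + 60 + 65)/7 = 50
Σ(x − x̄)² = 225 + 100 + 25 + 0 + 25 + 100 + 225 = 700
h = 1/7 + (-15)²/700 = 0.142857 + 0.321429 = 0.4643

h = 0.4643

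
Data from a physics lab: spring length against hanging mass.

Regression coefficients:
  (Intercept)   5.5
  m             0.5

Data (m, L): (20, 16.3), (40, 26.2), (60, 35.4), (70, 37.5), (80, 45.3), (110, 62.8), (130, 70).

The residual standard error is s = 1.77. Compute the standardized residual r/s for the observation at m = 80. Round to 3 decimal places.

-0.113

ŷ = 5.5 + 0.5·80 = 45.5
r = 45.3 − 45.5 = -0.2
r/s = -0.2 / 1.77 = -0.113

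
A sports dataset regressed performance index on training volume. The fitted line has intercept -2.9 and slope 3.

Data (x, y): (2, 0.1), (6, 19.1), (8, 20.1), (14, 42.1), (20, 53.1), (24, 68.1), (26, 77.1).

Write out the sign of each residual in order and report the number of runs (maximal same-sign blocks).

x=2: ŷ = -2.9 + 3·2 = 3.1; e = 0.1 − 3.1 = -3
x=6: ŷ = -2.9 + 3·6 = 15.1; e = 19.1 − 15.1 = 4
x=8: ŷ = -2.9 + 3·8 = 21.1; e = 20.1 − 21.1 = -1
x=14: ŷ = -2.9 + 3·14 = 39.1; e = 42.1 − 39.1 = 3
x=20: ŷ = -2.9 + 3·20 = 57.1; e = 53.1 − 57.1 = -4
x=24: ŷ = -2.9 + 3·24 = 69.1; e = 68.1 − 69.1 = -1
x=26: ŷ = -2.9 + 3·26 = 75.1; e = 77.1 − 75.1 = 2
Signs: − + − + − − +
Runs: −×1, +×1, −×1, +×1, −×2, +×1 → 6

6 runs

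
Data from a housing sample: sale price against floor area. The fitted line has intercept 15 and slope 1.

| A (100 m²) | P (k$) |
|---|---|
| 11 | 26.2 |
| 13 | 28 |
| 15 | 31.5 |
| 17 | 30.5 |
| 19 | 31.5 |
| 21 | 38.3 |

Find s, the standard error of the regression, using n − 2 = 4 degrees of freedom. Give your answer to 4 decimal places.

A=11: P̂ = 15 + 11 = 26; r = 26.2 − 26 = 0.2
A=13: P̂ = 15 + 13 = 28; r = 28 − 28 = 0
A=15: P̂ = 15 + 15 = 30; r = 31.5 − 30 = 1.5
A=17: P̂ = 15 + 17 = 32; r = 30.5 − 32 = -1.5
A=19: P̂ = 15 + 19 = 34; r = 31.5 − 34 = -2.5
A=21: P̂ = 15 + 21 = 36; r = 38.3 − 36 = 2.3
SSE = 0.04 + 0 + 2.25 + 2.25 + 6.25 + 5.29 = 16.08
s = √(16.08/4) = √4.02 ≈ 2.0050

s = 2.0050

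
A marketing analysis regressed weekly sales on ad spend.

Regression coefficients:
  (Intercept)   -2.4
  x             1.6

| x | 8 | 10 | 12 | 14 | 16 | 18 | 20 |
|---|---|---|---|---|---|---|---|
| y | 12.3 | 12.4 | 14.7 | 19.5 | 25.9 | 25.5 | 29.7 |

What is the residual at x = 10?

r = -1.2

ŷ = -2.4 + 1.6·10 = 13.6
r = 12.4 − 13.6 = -1.2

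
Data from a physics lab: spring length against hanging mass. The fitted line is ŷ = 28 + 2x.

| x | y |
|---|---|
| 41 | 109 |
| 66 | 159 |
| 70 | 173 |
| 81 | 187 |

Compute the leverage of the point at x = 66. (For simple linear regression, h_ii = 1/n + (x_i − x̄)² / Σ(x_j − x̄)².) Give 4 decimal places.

h = 0.2526

x̄ = (41 + 66 + 70 + 81)/4 = 64.5
Σ(x − x̄)² = 552.25 + 2.25 + 30.25 + 272.25 = 857
h = 1/4 + (1.5)²/857 = 0.25 + 0.00262544 = 0.2526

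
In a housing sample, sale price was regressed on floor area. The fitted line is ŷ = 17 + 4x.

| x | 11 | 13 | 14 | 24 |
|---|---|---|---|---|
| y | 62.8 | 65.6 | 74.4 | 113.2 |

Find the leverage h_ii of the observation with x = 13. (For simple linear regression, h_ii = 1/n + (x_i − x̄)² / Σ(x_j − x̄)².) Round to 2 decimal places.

h = 0.31

x̄ = (11 + 13 + 14 + 24)/4 = 15.5
Σ(x − x̄)² = 20.25 + 6.25 + 2.25 + 72.25 = 101
h = 1/4 + (-2.5)²/101 = 0.25 + 0.0618812 = 0.31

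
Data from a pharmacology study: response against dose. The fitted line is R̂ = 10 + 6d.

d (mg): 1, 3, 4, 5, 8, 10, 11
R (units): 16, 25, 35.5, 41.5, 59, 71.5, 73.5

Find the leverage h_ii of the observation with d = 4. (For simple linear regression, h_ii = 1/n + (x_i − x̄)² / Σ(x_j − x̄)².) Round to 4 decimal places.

h = 0.1905

d̄ = (1 + 3 + 4 + 5 + 8 + 10 + 11)/7 = 6
Σ(d − d̄)² = 25 + 9 + 4 + 1 + 4 + 16 + 25 = 84
h = 1/7 + (-2)²/84 = 0.142857 + 0.047619 = 0.1905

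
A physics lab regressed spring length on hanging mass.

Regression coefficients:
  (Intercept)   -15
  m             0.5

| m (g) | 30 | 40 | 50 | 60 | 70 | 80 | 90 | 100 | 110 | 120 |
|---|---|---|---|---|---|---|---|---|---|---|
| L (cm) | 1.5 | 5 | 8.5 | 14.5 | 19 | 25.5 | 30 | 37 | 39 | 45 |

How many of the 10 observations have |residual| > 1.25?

3

m=30: ŷ = -15 + 0.5·30 = 0; e = 1.5 − 0 = 1.5
m=40: ŷ = -15 + 0.5·40 = 5; e = 5 − 5 = 0
m=50: ŷ = -15 + 0.5·50 = 10; e = 8.5 − 10 = -1.5
m=60: ŷ = -15 + 0.5·60 = 15; e = 14.5 − 15 = -0.5
m=70: ŷ = -15 + 0.5·70 = 20; e = 19 − 20 = -1
m=80: ŷ = -15 + 0.5·80 = 25; e = 25.5 − 25 = 0.5
m=90: ŷ = -15 + 0.5·90 = 30; e = 30 − 30 = 0
m=100: ŷ = -15 + 0.5·100 = 35; e = 37 − 35 = 2
m=110: ŷ = -15 + 0.5·110 = 40; e = 39 − 40 = -1
m=120: ŷ = -15 + 0.5·120 = 45; e = 45 − 45 = 0
|e| > 1.25: m=30 (|e|=1.5), m=50 (|e|=1.5), m=100 (|e|=2) → 3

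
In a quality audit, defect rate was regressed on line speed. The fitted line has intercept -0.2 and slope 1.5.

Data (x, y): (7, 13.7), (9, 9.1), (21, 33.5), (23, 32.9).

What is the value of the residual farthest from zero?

e = -4.2

x=7: ŷ = -0.2 + 1.5·7 = 10.3; e = 13.7 − 10.3 = 3.4
x=9: ŷ = -0.2 + 1.5·9 = 13.3; e = 9.1 − 13.3 = -4.2
x=21: ŷ = -0.2 + 1.5·21 = 31.3; e = 33.5 − 31.3 = 2.2
x=23: ŷ = -0.2 + 1.5·23 = 34.3; e = 32.9 − 34.3 = -1.4
Largest |e| is 4.2 at x = 9, residual -4.2.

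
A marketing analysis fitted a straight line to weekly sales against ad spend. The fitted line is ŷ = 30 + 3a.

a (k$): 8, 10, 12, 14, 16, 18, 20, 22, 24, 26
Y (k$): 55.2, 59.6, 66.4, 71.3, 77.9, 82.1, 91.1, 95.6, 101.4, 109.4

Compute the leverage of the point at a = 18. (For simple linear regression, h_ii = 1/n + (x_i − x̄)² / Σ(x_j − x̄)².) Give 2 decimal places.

ā = (8 + 10 + 12 + 14 + 16 + 18 + 20 + 22 + 24 + 26)/10 = 17
Σ(a − ā)² = 81 + 49 + 25 + 9 + 1 + 1 + 9 + 25 + 49 + 81 = 330
h = 1/10 + (1)²/330 = 0.1 + 0.0030303 = 0.10

h = 0.10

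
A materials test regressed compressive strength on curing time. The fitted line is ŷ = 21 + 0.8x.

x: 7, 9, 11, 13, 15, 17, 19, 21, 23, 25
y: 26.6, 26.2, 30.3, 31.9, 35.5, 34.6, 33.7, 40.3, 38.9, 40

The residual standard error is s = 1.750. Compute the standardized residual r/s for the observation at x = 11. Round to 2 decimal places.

0.29

ŷ = 21 + 0.8·11 = 29.8
r = 30.3 − 29.8 = 0.5
r/s = 0.5 / 1.750 = 0.29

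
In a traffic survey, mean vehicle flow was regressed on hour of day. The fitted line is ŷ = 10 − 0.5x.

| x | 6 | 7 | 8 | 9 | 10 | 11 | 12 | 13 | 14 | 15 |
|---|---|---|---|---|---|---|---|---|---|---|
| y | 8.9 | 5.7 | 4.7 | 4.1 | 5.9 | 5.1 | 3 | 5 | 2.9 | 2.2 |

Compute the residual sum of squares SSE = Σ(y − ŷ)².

SSE = 12.42

x=6: ŷ = 10 − 0.5·6 = 7; r = 8.9 − 7 = 1.9
x=7: ŷ = 10 − 0.5·7 = 6.5; r = 5.7 − 6.5 = -0.8
x=8: ŷ = 10 − 0.5·8 = 6; r = 4.7 − 6 = -1.3
x=9: ŷ = 10 − 0.5·9 = 5.5; r = 4.1 − 5.5 = -1.4
x=10: ŷ = 10 − 0.5·10 = 5; r = 5.9 − 5 = 0.9
x=11: ŷ = 10 − 0.5·11 = 4.5; r = 5.1 − 4.5 = 0.6
x=12: ŷ = 10 − 0.5·12 = 4; r = 3 − 4 = -1
x=13: ŷ = 10 − 0.5·13 = 3.5; r = 5 − 3.5 = 1.5
x=14: ŷ = 10 − 0.5·14 = 3; r = 2.9 − 3 = -0.1
x=15: ŷ = 10 − 0.5·15 = 2.5; r = 2.2 − 2.5 = -0.3
SSE = 3.61 + 0.64 + 1.69 + 1.96 + 0.81 + 0.36 + 1 + 2.25 + 0.01 + 0.09 = 12.42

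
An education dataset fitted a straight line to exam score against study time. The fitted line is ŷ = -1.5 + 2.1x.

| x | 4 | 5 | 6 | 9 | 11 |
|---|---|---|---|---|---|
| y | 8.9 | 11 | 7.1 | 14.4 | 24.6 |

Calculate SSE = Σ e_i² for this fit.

SSE = 42

x=4: ŷ = -1.5 + 2.1·4 = 6.9; e = 8.9 − 6.9 = 2
x=5: ŷ = -1.5 + 2.1·5 = 9; e = 11 − 9 = 2
x=6: ŷ = -1.5 + 2.1·6 = 11.1; e = 7.1 − 11.1 = -4
x=9: ŷ = -1.5 + 2.1·9 = 17.4; e = 14.4 − 17.4 = -3
x=11: ŷ = -1.5 + 2.1·11 = 21.6; e = 24.6 − 21.6 = 3
SSE = 4 + 4 + 16 + 9 + 9 = 42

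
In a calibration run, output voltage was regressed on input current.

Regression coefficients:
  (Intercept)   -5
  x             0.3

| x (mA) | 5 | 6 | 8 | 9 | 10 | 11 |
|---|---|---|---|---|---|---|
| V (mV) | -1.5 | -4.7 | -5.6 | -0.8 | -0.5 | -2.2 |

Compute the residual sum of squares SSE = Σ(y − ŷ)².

x=5: V̂ = -5 + 0.3·5 = -3.5; r = -1.5 − (-3.5) = 2
x=6: V̂ = -5 + 0.3·6 = -3.2; r = -4.7 − (-3.2) = -1.5
x=8: V̂ = -5 + 0.3·8 = -2.6; r = -5.6 − (-2.6) = -3
x=9: V̂ = -5 + 0.3·9 = -2.3; r = -0.8 − (-2.3) = 1.5
x=10: V̂ = -5 + 0.3·10 = -2; r = -0.5 − (-2) = 1.5
x=11: V̂ = -5 + 0.3·11 = -1.7; r = -2.2 − (-1.7) = -0.5
SSE = 4 + 2.25 + 9 + 2.25 + 2.25 + 0.25 = 20

SSE = 20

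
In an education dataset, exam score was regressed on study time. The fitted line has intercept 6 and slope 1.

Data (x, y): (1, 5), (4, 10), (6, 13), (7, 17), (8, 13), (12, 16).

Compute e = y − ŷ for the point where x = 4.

e = 0

ŷ = 6 + 4 = 10
e = 10 − 10 = 0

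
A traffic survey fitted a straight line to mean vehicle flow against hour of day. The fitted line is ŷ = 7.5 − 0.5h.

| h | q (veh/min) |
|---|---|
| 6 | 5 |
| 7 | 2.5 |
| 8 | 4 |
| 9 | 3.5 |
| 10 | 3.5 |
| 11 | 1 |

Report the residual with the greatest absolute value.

h=6: ŷ = 7.5 − 0.5·6 = 4.5; r = 5 − 4.5 = 0.5
h=7: ŷ = 7.5 − 0.5·7 = 4; r = 2.5 − 4 = -1.5
h=8: ŷ = 7.5 − 0.5·8 = 3.5; r = 4 − 3.5 = 0.5
h=9: ŷ = 7.5 − 0.5·9 = 3; r = 3.5 − 3 = 0.5
h=10: ŷ = 7.5 − 0.5·10 = 2.5; r = 3.5 − 2.5 = 1
h=11: ŷ = 7.5 − 0.5·11 = 2; r = 1 − 2 = -1
Largest |r| is 1.5 at h = 7, residual -1.5.

r = -1.5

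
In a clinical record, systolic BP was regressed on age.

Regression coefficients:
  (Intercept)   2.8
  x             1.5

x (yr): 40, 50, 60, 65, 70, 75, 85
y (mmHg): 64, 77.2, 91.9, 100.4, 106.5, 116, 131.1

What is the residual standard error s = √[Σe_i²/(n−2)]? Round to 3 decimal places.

s = 1.043

x=40: ŷ = 2.8 + 1.5·40 = 62.8; e = 64 − 62.8 = 1.2
x=50: ŷ = 2.8 + 1.5·50 = 77.8; e = 77.2 − 77.8 = -0.6
x=60: ŷ = 2.8 + 1.5·60 = 92.8; e = 91.9 − 92.8 = -0.9
x=65: ŷ = 2.8 + 1.5·65 = 100.3; e = 100.4 − 100.3 = 0.1
x=70: ŷ = 2.8 + 1.5·70 = 107.8; e = 106.5 − 107.8 = -1.3
x=75: ŷ = 2.8 + 1.5·75 = 115.3; e = 116 − 115.3 = 0.7
x=85: ŷ = 2.8 + 1.5·85 = 130.3; e = 131.1 − 130.3 = 0.8
SSE = 1.44 + 0.36 + 0.81 + 0.01 + 1.69 + 0.49 + 0.64 = 5.44
s = √(5.44/5) = √1.088 ≈ 1.043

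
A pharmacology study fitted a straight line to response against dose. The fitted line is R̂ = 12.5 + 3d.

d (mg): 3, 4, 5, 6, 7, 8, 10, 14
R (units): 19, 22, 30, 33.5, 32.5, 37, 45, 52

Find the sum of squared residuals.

SSE = 41.5

d=3: R̂ = 12.5 + 3·3 = 21.5; e = 19 − 21.5 = -2.5
d=4: R̂ = 12.5 + 3·4 = 24.5; e = 22 − 24.5 = -2.5
d=5: R̂ = 12.5 + 3·5 = 27.5; e = 30 − 27.5 = 2.5
d=6: R̂ = 12.5 + 3·6 = 30.5; e = 33.5 − 30.5 = 3
d=7: R̂ = 12.5 + 3·7 = 33.5; e = 32.5 − 33.5 = -1
d=8: R̂ = 12.5 + 3·8 = 36.5; e = 37 − 36.5 = 0.5
d=10: R̂ = 12.5 + 3·10 = 42.5; e = 45 − 42.5 = 2.5
d=14: R̂ = 12.5 + 3·14 = 54.5; e = 52 − 54.5 = -2.5
SSE = 6.25 + 6.25 + 6.25 + 9 + 1 + 0.25 + 6.25 + 6.25 = 41.5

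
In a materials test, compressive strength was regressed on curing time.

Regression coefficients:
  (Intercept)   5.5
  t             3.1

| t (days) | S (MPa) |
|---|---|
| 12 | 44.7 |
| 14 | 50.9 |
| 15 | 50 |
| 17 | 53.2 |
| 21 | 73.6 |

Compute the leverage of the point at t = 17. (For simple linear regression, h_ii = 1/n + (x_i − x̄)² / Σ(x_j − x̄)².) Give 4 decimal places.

h = 0.2308

t̄ = (12 + 14 + 15 + 17 + 21)/5 = 15.8
Σ(t − t̄)² = 14.44 + 3.24 + 0.64 + 1.44 + 27.04 = 46.8
h = 1/5 + (1.2)²/46.8 = 0.2 + 0.0307692 = 0.2308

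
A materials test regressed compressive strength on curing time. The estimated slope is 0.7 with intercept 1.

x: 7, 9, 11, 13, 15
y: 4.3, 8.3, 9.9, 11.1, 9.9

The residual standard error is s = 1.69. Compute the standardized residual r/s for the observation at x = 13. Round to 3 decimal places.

0.592

ŷ = 1 + 0.7·13 = 10.1
r = 11.1 − 10.1 = 1
r/s = 1 / 1.69 = 0.592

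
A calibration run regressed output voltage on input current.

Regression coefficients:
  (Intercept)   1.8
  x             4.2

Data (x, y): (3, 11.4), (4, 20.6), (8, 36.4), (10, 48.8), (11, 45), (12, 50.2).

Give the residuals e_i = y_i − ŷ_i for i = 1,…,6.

x=3: ŷ = 1.8 + 4.2·3 = 14.4; e = 11.4 − 14.4 = -3
x=4: ŷ = 1.8 + 4.2·4 = 18.6; e = 20.6 − 18.6 = 2
x=8: ŷ = 1.8 + 4.2·8 = 35.4; e = 36.4 − 35.4 = 1
x=10: ŷ = 1.8 + 4.2·10 = 43.8; e = 48.8 − 43.8 = 5
x=11: ŷ = 1.8 + 4.2·11 = 48; e = 45 − 48 = -3
x=12: ŷ = 1.8 + 4.2·12 = 52.2; e = 50.2 − 52.2 = -2

-3, 2, 1, 5, -3, -2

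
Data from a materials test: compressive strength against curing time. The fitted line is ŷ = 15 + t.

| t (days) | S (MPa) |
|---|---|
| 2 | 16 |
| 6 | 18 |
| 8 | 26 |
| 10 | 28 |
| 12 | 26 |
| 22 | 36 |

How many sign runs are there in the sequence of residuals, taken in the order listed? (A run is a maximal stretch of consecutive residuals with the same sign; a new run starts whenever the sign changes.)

t=2: ŷ = 15 + 2 = 17; e = 16 − 17 = -1
t=6: ŷ = 15 + 6 = 21; e = 18 − 21 = -3
t=8: ŷ = 15 + 8 = 23; e = 26 − 23 = 3
t=10: ŷ = 15 + 10 = 25; e = 28 − 25 = 3
t=12: ŷ = 15 + 12 = 27; e = 26 − 27 = -1
t=22: ŷ = 15 + 22 = 37; e = 36 − 37 = -1
Signs: − − + + − −
Runs: −×2, +×2, −×2 → 3

3 runs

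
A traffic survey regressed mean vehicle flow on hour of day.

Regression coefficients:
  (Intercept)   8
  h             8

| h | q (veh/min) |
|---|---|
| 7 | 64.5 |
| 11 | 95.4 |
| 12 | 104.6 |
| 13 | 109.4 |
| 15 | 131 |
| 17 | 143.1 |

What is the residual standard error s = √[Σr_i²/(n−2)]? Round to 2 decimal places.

s = 2.09

h=7: q̂ = 8 + 8·7 = 64; r = 64.5 − 64 = 0.5
h=11: q̂ = 8 + 8·11 = 96; r = 95.4 − 96 = -0.6
h=12: q̂ = 8 + 8·12 = 104; r = 104.6 − 104 = 0.6
h=13: q̂ = 8 + 8·13 = 112; r = 109.4 − 112 = -2.6
h=15: q̂ = 8 + 8·15 = 128; r = 131 − 128 = 3
h=17: q̂ = 8 + 8·17 = 144; r = 143.1 − 144 = -0.9
SSE = 0.25 + 0.36 + 0.36 + 6.76 + 9 + 0.81 = 17.54
s = √(17.54/4) = √4.385 ≈ 2.09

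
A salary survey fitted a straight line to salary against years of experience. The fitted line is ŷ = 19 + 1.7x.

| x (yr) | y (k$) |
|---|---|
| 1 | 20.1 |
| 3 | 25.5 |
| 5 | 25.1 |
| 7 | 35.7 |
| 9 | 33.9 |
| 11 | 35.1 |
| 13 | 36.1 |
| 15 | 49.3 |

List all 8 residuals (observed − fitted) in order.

-0.6, 1.4, -2.4, 4.8, -0.4, -2.6, -5, 4.8

x=1: ŷ = 19 + 1.7·1 = 20.7; e = 20.1 − 20.7 = -0.6
x=3: ŷ = 19 + 1.7·3 = 24.1; e = 25.5 − 24.1 = 1.4
x=5: ŷ = 19 + 1.7·5 = 27.5; e = 25.1 − 27.5 = -2.4
x=7: ŷ = 19 + 1.7·7 = 30.9; e = 35.7 − 30.9 = 4.8
x=9: ŷ = 19 + 1.7·9 = 34.3; e = 33.9 − 34.3 = -0.4
x=11: ŷ = 19 + 1.7·11 = 37.7; e = 35.1 − 37.7 = -2.6
x=13: ŷ = 19 + 1.7·13 = 41.1; e = 36.1 − 41.1 = -5
x=15: ŷ = 19 + 1.7·15 = 44.5; e = 49.3 − 44.5 = 4.8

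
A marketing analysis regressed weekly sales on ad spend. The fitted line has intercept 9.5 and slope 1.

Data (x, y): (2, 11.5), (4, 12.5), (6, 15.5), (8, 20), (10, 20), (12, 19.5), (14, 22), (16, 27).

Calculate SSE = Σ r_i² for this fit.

SSE = 16

x=2: ŷ = 9.5 + 2 = 11.5; r = 11.5 − 11.5 = 0
x=4: ŷ = 9.5 + 4 = 13.5; r = 12.5 − 13.5 = -1
x=6: ŷ = 9.5 + 6 = 15.5; r = 15.5 − 15.5 = 0
x=8: ŷ = 9.5 + 8 = 17.5; r = 20 − 17.5 = 2.5
x=10: ŷ = 9.5 + 10 = 19.5; r = 20 − 19.5 = 0.5
x=12: ŷ = 9.5 + 12 = 21.5; r = 19.5 − 21.5 = -2
x=14: ŷ = 9.5 + 14 = 23.5; r = 22 − 23.5 = -1.5
x=16: ŷ = 9.5 + 16 = 25.5; r = 27 − 25.5 = 1.5
SSE = 0 + 1 + 0 + 6.25 + 0.25 + 4 + 2.25 + 2.25 = 16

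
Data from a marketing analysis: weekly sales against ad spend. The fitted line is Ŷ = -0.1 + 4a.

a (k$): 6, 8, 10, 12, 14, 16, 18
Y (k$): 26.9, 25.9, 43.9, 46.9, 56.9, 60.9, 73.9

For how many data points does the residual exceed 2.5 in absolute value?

a=6: Ŷ = -0.1 + 4·6 = 23.9; r = 26.9 − 23.9 = 3
a=8: Ŷ = -0.1 + 4·8 = 31.9; r = 25.9 − 31.9 = -6
a=10: Ŷ = -0.1 + 4·10 = 39.9; r = 43.9 − 39.9 = 4
a=12: Ŷ = -0.1 + 4·12 = 47.9; r = 46.9 − 47.9 = -1
a=14: Ŷ = -0.1 + 4·14 = 55.9; r = 56.9 − 55.9 = 1
a=16: Ŷ = -0.1 + 4·16 = 63.9; r = 60.9 − 63.9 = -3
a=18: Ŷ = -0.1 + 4·18 = 71.9; r = 73.9 − 71.9 = 2
|r| > 2.5: a=6 (|r|=3), a=8 (|r|=6), a=10 (|r|=4), a=16 (|r|=3) → 4

4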